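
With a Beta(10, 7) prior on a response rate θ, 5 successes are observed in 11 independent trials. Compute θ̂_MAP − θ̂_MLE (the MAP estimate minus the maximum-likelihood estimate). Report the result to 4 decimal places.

MAP − MLE = 0.0839

Posterior is Beta(15, 13); MAP = (15−1)/(28−2) = 14/26 ≈ 0.53846.
MLE ignores the prior: θ̂_MLE = k/n = 5/11 ≈ 0.45455.
Difference = 14/26 − 5/11 = 12/143 ≈ 0.0839.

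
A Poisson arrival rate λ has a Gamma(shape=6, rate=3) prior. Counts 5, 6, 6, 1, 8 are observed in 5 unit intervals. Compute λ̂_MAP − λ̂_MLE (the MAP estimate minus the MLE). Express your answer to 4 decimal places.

Σxᵢ = 26. Posterior is Gamma(32, 8); MAP = (32−1)/8 = 31/8 ≈ 3.87500.
MLE = x̄ = 26/5 ≈ 5.20000.
Difference = 31/8 − 26/5 = -53/40 ≈ -1.3250.

MAP − MLE = -1.3250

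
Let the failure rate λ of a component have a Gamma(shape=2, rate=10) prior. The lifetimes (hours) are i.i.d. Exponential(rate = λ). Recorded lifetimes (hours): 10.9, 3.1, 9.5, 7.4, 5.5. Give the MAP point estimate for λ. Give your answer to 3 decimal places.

λ̂_MAP = 0.129

The Exponential(rate=λ) likelihood is ∝ λ^n e^(−λΣtᵢ). Here n = 5 and Σtᵢ = 10.9 + 3.1 + 9.5 + 7.4 + 5.5 = 36.4.
Posterior ∝ λe^(−10λ) · λ^5e^(−36.4λ) = λ^6e^(−46.4λ), i.e. Gamma(7, 46.4).
Mode = (a−1)/b = 6/46.4 ≈ 0.129.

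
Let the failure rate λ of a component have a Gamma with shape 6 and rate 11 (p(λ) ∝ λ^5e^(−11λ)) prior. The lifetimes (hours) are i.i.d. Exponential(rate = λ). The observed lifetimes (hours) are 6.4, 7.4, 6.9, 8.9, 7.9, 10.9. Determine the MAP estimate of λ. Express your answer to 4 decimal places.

The Exponential(rate=λ) likelihood is ∝ λ^n e^(−λΣtᵢ). Here n = 6 and Σtᵢ = 6.4 + 7.4 + 6.9 + 8.9 + 7.9 + 10.9 = 48.4.
Posterior ∝ λ^5e^(−11λ) · λ^6e^(−48.4λ) = λ^11e^(−59.4λ), i.e. Gamma(12, 59.4).
Mode = (a−1)/b = 11/59.4 ≈ 0.1852.

λ̂_MAP = 0.1852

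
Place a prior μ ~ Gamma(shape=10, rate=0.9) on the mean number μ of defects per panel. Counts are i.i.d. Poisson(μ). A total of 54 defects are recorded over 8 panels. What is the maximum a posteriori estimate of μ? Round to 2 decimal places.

Σxᵢ = 54, n = 8.
Posterior ∝ μ^9e^(−0.9μ) · μ^54e^(−8μ) = μ^63e^(−8.9μ), i.e. Gamma(shape=64, rate=8.9).
The mode of a Gamma(a, b) with a ≥ 1 (shape–rate) is (a−1)/b = 63/8.9 ≈ 7.08.

μ̂_MAP = 7.08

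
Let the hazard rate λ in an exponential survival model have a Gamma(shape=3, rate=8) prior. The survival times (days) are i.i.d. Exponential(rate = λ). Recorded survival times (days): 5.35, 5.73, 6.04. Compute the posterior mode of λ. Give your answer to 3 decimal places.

The Exponential(rate=λ) likelihood is ∝ λ^n e^(−λΣtᵢ). Here n = 3 and Σtᵢ = 5.35 + 5.73 + 6.04 = 17.12.
Posterior ∝ λ^2e^(−8λ) · λ^3e^(−17.12λ) = λ^5e^(−25.12λ), i.e. Gamma(6, 25.12).
Mode = (a−1)/b = 5/25.12 ≈ 0.199.

λ̂_MAP = 0.199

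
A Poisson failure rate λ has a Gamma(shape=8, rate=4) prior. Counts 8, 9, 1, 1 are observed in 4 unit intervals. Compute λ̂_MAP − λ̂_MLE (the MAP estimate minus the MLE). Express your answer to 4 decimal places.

Σxᵢ = 19. Posterior is Gamma(27, 8); MAP = (27−1)/8 = 26/8 ≈ 3.25000.
MLE = x̄ = 19/4 ≈ 4.75000.
Difference = 26/8 − 19/4 = -3/2 ≈ -1.5000.

MAP − MLE = -1.5000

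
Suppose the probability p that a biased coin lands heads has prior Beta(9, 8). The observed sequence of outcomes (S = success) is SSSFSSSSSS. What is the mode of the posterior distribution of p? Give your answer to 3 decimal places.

p̂_MAP = 0.680

Prior: Beta(9, 8).
Data: 9 successes in 10 trials (from the sequence). The binomial likelihood contributes p^9(1−p)^1, so the posterior is Beta(9+9, 8+1) = Beta(18, 9).
For Beta(a, b) with a, b > 1 the mode is (a−1)/(a+b−2) = 17/25 ≈ 0.680.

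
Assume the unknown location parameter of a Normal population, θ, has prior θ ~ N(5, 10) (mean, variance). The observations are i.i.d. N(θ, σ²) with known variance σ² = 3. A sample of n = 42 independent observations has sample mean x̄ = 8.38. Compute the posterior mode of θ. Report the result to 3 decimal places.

θ̂_MAP = 8.356

n = 42, x̄ = 8.38.
For a Normal prior and Normal likelihood with known variance, the posterior is Normal; its mode equals its mean, the precision-weighted average.
Prior precision 1/σ₀² = 1/10 = 0.1; data precision n/σ² = 42/3 = 14.
θ̂ = (0.1·5 + 14·8.38) / (0.1 + 14) = 117.82/14.1 = 5891/705 ≈ 8.356.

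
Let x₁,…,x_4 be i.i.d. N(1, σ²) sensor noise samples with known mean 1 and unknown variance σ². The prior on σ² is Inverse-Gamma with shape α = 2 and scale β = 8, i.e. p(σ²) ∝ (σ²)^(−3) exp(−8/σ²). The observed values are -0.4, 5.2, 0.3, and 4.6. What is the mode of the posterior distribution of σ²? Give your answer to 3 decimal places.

Sum of squared deviations about the known mean: SS = (-0.4−1)² + (5.2−1)² + (0.3−1)² + (4.6−1)² = 33.05.
The Normal likelihood contributes (σ²)^(−n/2) exp(−SS/(2σ²)), so the posterior is Inverse-Gamma(α + n/2, β + SS/2) = Inverse-Gamma(4, 24.525).
The mode of Inverse-Gamma(a, b) is b/(a+1) = 24.525/5 ≈ 4.905.

σ̂²_MAP = 4.905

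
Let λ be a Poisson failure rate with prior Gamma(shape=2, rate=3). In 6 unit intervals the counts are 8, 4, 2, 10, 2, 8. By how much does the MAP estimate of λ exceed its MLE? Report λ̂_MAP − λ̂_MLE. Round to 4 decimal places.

MAP − MLE = -1.7778

Σxᵢ = 34. Posterior is Gamma(36, 9); MAP = (36−1)/9 = 35/9 ≈ 3.88889.
MLE = x̄ = 34/6 ≈ 5.66667.
Difference = 35/9 − 34/6 = -16/9 ≈ -1.7778.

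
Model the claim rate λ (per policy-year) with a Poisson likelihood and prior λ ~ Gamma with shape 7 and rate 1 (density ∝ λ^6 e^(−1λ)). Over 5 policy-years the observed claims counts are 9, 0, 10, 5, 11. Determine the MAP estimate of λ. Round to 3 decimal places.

λ̂_MAP = 6.833

Σxᵢ = 9+0+10+5+11 = 35, with n = 5.
Posterior ∝ λ^6e^(−1λ) · λ^35e^(−5λ) = λ^41e^(−6λ), i.e. Gamma(shape=42, rate=6).
The mode of a Gamma(a, b) with a ≥ 1 (shape–rate) is (a−1)/b = 41/6 ≈ 6.833.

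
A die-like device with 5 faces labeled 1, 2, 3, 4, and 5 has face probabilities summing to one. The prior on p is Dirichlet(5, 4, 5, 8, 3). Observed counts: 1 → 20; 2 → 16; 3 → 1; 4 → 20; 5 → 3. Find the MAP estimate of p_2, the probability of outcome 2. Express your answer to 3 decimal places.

The posterior is Dirichlet(αᵢ + nᵢ) = Dirichlet(25, 20, 6, 28, 6).
For a Dirichlet(a₁,…,a_K) with all aᵢ > 1, the mode has j-th component (aⱼ − 1)/(Σaᵢ − K).
Here Σaᵢ = 85 and K = 5, so p_2 = (20 − 1)/(85 − 5) = 19/80 ≈ 0.238.

MAP estimate: 0.238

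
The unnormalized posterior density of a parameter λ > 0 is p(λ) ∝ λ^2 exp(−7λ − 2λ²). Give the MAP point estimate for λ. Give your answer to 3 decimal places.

λ̂_MAP = 0.250

ℓ'(λ) = 2/λ − 7 − 4λ. Setting this to zero and multiplying by λ: 4λ² + 7λ − 2 = 0.
λ = (−7 + √(7² + 4·4·2)) / (2·4) = (−7 + √81) / 8 = (−7 + 9)/8 = 1/4.
ℓ''(λ) = −2/λ² − 4 < 0, confirming a maximum.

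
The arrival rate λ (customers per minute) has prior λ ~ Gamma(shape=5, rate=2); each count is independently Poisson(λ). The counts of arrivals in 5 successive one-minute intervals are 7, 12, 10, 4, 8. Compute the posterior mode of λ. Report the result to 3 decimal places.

λ̂_MAP = 6.429

Σxᵢ = 7+12+10+4+8 = 41, with n = 5.
Posterior ∝ λ^4e^(−2λ) · λ^41e^(−5λ) = λ^45e^(−7λ), i.e. Gamma(shape=46, rate=7).
The mode of a Gamma(a, b) with a ≥ 1 (shape–rate) is (a−1)/b = 45/7 ≈ 6.429.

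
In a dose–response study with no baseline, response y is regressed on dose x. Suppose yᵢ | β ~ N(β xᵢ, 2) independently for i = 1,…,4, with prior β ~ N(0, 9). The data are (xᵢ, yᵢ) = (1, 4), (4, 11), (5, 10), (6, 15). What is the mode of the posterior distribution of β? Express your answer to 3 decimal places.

β̂_MAP = 2.403

log p(β | y) = −Σ(yᵢ − βxᵢ)²/(2·2) − β²/(2·9) + const.
Setting the derivative to zero: Σxᵢ(yᵢ − βxᵢ)/2 − β/9 = 0, so β = Σxᵢyᵢ / (Σxᵢ² + σ²/τ²).
Σxᵢyᵢ = 1·4 + 4·11 + 5·10 + 6·15 = 188; Σxᵢ² = 78; σ²/τ² = 2/9.
β̂_MAP = 188 / (78 + 2/9) = 188/(704/9) = 423/176 ≈ 2.403.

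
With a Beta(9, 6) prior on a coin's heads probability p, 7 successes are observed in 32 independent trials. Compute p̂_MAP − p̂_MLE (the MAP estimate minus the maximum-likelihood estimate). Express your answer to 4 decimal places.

Posterior is Beta(16, 31); MAP = (16−1)/(47−2) = 15/45 ≈ 0.33333.
MLE ignores the prior: p̂_MLE = k/n = 7/32 ≈ 0.21875.
Difference = 15/45 − 7/32 = 11/96 ≈ 0.1146.

MAP − MLE = 0.1146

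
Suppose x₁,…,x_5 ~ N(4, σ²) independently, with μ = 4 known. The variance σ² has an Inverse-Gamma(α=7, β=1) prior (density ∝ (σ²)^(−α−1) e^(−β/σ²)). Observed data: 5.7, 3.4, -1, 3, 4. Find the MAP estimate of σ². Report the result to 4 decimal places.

Sum of squared deviations about the known mean: SS = (5.7−4)² + (3.4−4)² + (-1−4)² + (3−4)² + (4−4)² = 29.25.
The Normal likelihood contributes (σ²)^(−n/2) exp(−SS/(2σ²)), so the posterior is Inverse-Gamma(α + n/2, β + SS/2) = Inverse-Gamma(9.5, 15.625).
The mode of Inverse-Gamma(a, b) is b/(a+1) = 15.625/10.5 ≈ 1.4881.

σ̂²_MAP = 1.4881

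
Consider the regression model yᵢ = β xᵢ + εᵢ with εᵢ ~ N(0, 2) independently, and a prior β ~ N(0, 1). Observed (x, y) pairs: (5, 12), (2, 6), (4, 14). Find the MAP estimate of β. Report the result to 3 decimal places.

β̂_MAP = 2.723

log p(β | y) = −Σ(yᵢ − βxᵢ)²/(2·2) − β²/(2·1) + const.
Setting the derivative to zero: Σxᵢ(yᵢ − βxᵢ)/2 − β/1 = 0, so β = Σxᵢyᵢ / (Σxᵢ² + σ²/τ²).
Σxᵢyᵢ = 5·12 + 2·6 + 4·14 = 128; Σxᵢ² = 45; σ²/τ² = 2.
β̂_MAP = 128 / (45 + 2) = 128/47 ≈ 2.723.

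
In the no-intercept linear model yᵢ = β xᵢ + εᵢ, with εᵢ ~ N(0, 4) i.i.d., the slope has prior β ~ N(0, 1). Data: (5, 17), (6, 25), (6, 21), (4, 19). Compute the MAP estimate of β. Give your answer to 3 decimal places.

β̂_MAP = 3.735

log p(β | y) = −Σ(yᵢ − βxᵢ)²/(2·4) − β²/(2·1) + const.
Setting the derivative to zero: Σxᵢ(yᵢ − βxᵢ)/4 − β/1 = 0, so β = Σxᵢyᵢ / (Σxᵢ² + σ²/τ²).
Σxᵢyᵢ = 5·17 + 6·25 + 6·21 + 4·19 = 437; Σxᵢ² = 113; σ²/τ² = 4.
β̂_MAP = 437 / (113 + 4) = 437/117 ≈ 3.735.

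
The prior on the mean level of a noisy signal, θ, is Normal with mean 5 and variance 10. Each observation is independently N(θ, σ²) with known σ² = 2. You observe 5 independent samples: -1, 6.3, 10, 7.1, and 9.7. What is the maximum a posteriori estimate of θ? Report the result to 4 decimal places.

θ̂_MAP = 6.3654

n = 5; x̄ = ((-1) + 6.3 + 10 + 7.1 + 9.7)/5 = 32.1/5 = 6.42.
For a Normal prior and Normal likelihood with known variance, the posterior is Normal; its mode equals its mean, the precision-weighted average.
Prior precision 1/σ₀² = 1/10 = 0.1; data precision n/σ² = 5/2 = 2.5.
θ̂ = (0.1·5 + 2.5·6.42) / (0.1 + 2.5) = 16.55/2.6 = 331/52 ≈ 6.3654.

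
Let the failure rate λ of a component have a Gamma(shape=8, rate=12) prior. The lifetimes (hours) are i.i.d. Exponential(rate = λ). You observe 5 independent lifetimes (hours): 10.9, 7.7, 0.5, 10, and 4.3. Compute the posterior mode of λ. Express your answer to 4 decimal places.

λ̂_MAP = 0.2643

The Exponential(rate=λ) likelihood is ∝ λ^n e^(−λΣtᵢ). Here n = 5 and Σtᵢ = 10.9 + 7.7 + 0.5 + 10 + 4.3 = 33.4.
Posterior ∝ λ^7e^(−12λ) · λ^5e^(−33.4λ) = λ^12e^(−45.4λ), i.e. Gamma(13, 45.4).
Mode = (a−1)/b = 12/45.4 ≈ 0.2643.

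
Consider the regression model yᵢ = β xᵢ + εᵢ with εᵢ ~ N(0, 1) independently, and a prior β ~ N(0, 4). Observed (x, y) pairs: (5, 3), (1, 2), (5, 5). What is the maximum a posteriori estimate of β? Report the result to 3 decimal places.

log p(β | y) = −Σ(yᵢ − βxᵢ)²/(2·1) − β²/(2·4) + const.
Setting the derivative to zero: Σxᵢ(yᵢ − βxᵢ)/1 − β/4 = 0, so β = Σxᵢyᵢ / (Σxᵢ² + σ²/τ²).
Σxᵢyᵢ = 5·3 + 1·2 + 5·5 = 42; Σxᵢ² = 51; σ²/τ² = 0.25.
β̂_MAP = 42 / (51 + 0.25) = 42/51.25 ≈ 0.820.

β̂_MAP = 0.820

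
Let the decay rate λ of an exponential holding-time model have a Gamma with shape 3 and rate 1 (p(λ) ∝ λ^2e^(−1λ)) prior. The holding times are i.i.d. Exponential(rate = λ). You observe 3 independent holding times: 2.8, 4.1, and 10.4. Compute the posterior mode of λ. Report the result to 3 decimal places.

λ̂_MAP = 0.273

The Exponential(rate=λ) likelihood is ∝ λ^n e^(−λΣtᵢ). Here n = 3 and Σtᵢ = 2.8 + 4.1 + 10.4 = 17.3.
Posterior ∝ λ^2e^(−1λ) · λ^3e^(−17.3λ) = λ^5e^(−18.3λ), i.e. Gamma(6, 18.3).
Mode = (a−1)/b = 5/18.3 ≈ 0.273.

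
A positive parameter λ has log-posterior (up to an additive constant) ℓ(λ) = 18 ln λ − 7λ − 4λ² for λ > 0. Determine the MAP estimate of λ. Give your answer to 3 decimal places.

ℓ'(λ) = 18/λ − 7 − 8λ. Setting this to zero and multiplying by λ: 8λ² + 7λ − 18 = 0.
λ = (−7 + √(7² + 4·8·18)) / (2·8) = (−7 + √625) / 16 = (−7 + 25)/16 = 9/8.
ℓ''(λ) = −18/λ² − 8 < 0, confirming a maximum.

λ̂_MAP = 1.125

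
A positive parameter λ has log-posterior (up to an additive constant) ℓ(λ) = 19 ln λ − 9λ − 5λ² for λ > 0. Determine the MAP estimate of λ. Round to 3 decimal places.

λ̂_MAP = 1.000

ℓ'(λ) = 19/λ − 9 − 10λ. Setting this to zero and multiplying by λ: 10λ² + 9λ − 19 = 0.
λ = (−9 + √(9² + 4·10·19)) / (2·10) = (−9 + √841) / 20 = (−9 + 29)/20 = 1.
ℓ''(λ) = −19/λ² − 10 < 0, confirming a maximum.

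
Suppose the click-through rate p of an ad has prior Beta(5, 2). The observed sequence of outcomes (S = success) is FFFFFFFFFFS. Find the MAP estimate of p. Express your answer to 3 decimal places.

p̂_MAP = 0.313

Prior: Beta(5, 2).
Data: 1 success in 11 trials (from the sequence). The binomial likelihood contributes p(1−p)^10, so the posterior is Beta(5+1, 2+10) = Beta(6, 12).
For Beta(a, b) with a, b > 1 the mode is (a−1)/(a+b−2) = 5/16 ≈ 0.313.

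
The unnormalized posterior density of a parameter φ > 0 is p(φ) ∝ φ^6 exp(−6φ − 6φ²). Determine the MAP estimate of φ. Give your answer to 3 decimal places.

φ̂_MAP = 0.500

ℓ'(φ) = 6/φ − 6 − 12φ. Setting this to zero and multiplying by φ: 12φ² + 6φ − 6 = 0.
φ = (−6 + √(6² + 4·12·6)) / (2·12) = (−6 + √324) / 24 = (−6 + 18)/24 = 1/2.
ℓ''(φ) = −6/φ² − 12 < 0, confirming a maximum.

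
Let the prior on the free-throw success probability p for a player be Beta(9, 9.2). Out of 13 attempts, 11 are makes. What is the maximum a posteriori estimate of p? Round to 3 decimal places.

Prior: Beta(9, 9.2).
Data: 11 successes in 13 trials. The binomial likelihood contributes p^11(1−p)^2, so the posterior is Beta(9+11, 9.2+2) = Beta(20, 11.2).
For Beta(a, b) with a, b > 1 the mode is (a−1)/(a+b−2) = 19/29.2 ≈ 0.651.

p̂_MAP = 0.651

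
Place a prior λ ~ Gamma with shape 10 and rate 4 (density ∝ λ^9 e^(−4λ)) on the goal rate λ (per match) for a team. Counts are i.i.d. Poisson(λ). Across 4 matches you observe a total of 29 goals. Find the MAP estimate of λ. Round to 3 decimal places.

Σxᵢ = 29, n = 4.
Posterior ∝ λ^9e^(−4λ) · λ^29e^(−4λ) = λ^38e^(−8λ), i.e. Gamma(shape=39, rate=8).
The mode of a Gamma(a, b) with a ≥ 1 (shape–rate) is (a−1)/b = 38/8 ≈ 4.750.

λ̂_MAP = 4.750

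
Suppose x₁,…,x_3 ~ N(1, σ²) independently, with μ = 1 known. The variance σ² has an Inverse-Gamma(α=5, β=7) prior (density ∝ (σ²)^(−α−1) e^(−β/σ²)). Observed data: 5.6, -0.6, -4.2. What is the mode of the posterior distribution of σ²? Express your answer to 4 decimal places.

Sum of squared deviations about the known mean: SS = (5.6−1)² + (-0.6−1)² + (-4.2−1)² = 50.76.
The Normal likelihood contributes (σ²)^(−n/2) exp(−SS/(2σ²)), so the posterior is Inverse-Gamma(α + n/2, β + SS/2) = Inverse-Gamma(6.5, 32.38).
The mode of Inverse-Gamma(a, b) is b/(a+1) = 32.38/7.5 ≈ 4.3173.

σ̂²_MAP = 4.3173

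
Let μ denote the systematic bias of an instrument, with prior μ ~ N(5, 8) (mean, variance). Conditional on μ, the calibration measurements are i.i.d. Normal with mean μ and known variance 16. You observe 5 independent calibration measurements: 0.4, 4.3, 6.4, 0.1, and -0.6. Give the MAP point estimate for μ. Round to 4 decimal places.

μ̂_MAP = 2.9429

n = 5; x̄ = (0.4 + 4.3 + 6.4 + 0.1 + (-0.6))/5 = 10.6/5 = 2.12.
For a Normal prior and Normal likelihood with known variance, the posterior is Normal; its mode equals its mean, the precision-weighted average.
Prior precision 1/σ₀² = 1/8 = 0.125; data precision n/σ² = 5/16 = 0.3125.
μ̂ = (0.125·5 + 0.3125·2.12) / (0.125 + 0.3125) = 1.2875/0.4375 = 103/35 ≈ 2.9429.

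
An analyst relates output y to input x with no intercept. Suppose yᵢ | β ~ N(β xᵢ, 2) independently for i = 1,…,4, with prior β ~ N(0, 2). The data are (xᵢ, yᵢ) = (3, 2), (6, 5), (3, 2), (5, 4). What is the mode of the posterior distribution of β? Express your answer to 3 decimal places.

log p(β | y) = −Σ(yᵢ − βxᵢ)²/(2·2) − β²/(2·2) + const.
Setting the derivative to zero: Σxᵢ(yᵢ − βxᵢ)/2 − β/2 = 0, so β = Σxᵢyᵢ / (Σxᵢ² + σ²/τ²).
Σxᵢyᵢ = 3·2 + 6·5 + 3·2 + 5·4 = 62; Σxᵢ² = 79; σ²/τ² = 1.
β̂_MAP = 62 / (79 + 1) = 62/80 ≈ 0.775.

β̂_MAP = 0.775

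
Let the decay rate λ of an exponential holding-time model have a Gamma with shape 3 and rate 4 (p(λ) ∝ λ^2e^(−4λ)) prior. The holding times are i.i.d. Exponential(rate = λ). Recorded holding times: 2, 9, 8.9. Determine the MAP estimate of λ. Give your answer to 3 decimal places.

λ̂_MAP = 0.209

The Exponential(rate=λ) likelihood is ∝ λ^n e^(−λΣtᵢ). Here n = 3 and Σtᵢ = 2 + 9 + 8.9 = 19.9.
Posterior ∝ λ^2e^(−4λ) · λ^3e^(−19.9λ) = λ^5e^(−23.9λ), i.e. Gamma(6, 23.9).
Mode = (a−1)/b = 5/23.9 ≈ 0.209.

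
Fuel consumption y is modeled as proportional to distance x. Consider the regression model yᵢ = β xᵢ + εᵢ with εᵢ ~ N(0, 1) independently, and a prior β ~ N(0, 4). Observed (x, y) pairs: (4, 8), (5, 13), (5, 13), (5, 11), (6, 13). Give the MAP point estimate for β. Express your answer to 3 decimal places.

log p(β | y) = −Σ(yᵢ − βxᵢ)²/(2·1) − β²/(2·4) + const.
Setting the derivative to zero: Σxᵢ(yᵢ − βxᵢ)/1 − β/4 = 0, so β = Σxᵢyᵢ / (Σxᵢ² + σ²/τ²).
Σxᵢyᵢ = 4·8 + 5·13 + 5·13 + 5·11 + 6·13 = 295; Σxᵢ² = 127; σ²/τ² = 0.25.
β̂_MAP = 295 / (127 + 0.25) = 295/127.25 ≈ 2.318.

β̂_MAP = 2.318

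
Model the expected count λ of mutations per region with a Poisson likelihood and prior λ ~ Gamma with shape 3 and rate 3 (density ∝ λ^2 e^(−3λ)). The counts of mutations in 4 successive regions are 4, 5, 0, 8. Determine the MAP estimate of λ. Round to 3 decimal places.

λ̂_MAP = 2.714

Σxᵢ = 4+5+0+8 = 17, with n = 4.
Posterior ∝ λ^2e^(−3λ) · λ^17e^(−4λ) = λ^19e^(−7λ), i.e. Gamma(shape=20, rate=7).
The mode of a Gamma(a, b) with a ≥ 1 (shape–rate) is (a−1)/b = 19/7 ≈ 2.714.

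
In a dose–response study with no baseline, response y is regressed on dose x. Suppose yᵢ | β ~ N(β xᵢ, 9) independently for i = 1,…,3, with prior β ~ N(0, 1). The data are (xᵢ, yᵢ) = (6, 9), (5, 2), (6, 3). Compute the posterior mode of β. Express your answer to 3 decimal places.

β̂_MAP = 0.774

log p(β | y) = −Σ(yᵢ − βxᵢ)²/(2·9) − β²/(2·1) + const.
Setting the derivative to zero: Σxᵢ(yᵢ − βxᵢ)/9 − β/1 = 0, so β = Σxᵢyᵢ / (Σxᵢ² + σ²/τ²).
Σxᵢyᵢ = 6·9 + 5·2 + 6·3 = 82; Σxᵢ² = 97; σ²/τ² = 9.
β̂_MAP = 82 / (97 + 9) = 82/106 ≈ 0.774.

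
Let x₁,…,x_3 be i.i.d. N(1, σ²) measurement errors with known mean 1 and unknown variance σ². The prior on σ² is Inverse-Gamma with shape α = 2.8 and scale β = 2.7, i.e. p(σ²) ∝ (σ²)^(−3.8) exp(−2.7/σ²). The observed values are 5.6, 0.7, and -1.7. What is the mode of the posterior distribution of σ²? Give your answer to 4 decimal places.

Sum of squared deviations about the known mean: SS = (5.6−1)² + (0.7−1)² + (-1.7−1)² = 28.54.
The Normal likelihood contributes (σ²)^(−n/2) exp(−SS/(2σ²)), so the posterior is Inverse-Gamma(α + n/2, β + SS/2) = Inverse-Gamma(4.3, 16.97).
The mode of Inverse-Gamma(a, b) is b/(a+1) = 16.97/5.3 ≈ 3.2019.

σ̂²_MAP = 3.2019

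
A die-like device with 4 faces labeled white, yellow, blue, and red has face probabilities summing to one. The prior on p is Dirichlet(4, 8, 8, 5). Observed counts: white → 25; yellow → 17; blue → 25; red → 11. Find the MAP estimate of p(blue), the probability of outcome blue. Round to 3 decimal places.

MAP estimate of p(blue) = 0.323

The posterior is Dirichlet(αᵢ + nᵢ) = Dirichlet(29, 25, 33, 16).
For a Dirichlet(a₁,…,a_K) with all aᵢ > 1, the mode has j-th component (aⱼ − 1)/(Σaᵢ − K).
Here Σaᵢ = 103 and K = 4, so p(blue) = (33 − 1)/(103 − 4) = 32/99 ≈ 0.323.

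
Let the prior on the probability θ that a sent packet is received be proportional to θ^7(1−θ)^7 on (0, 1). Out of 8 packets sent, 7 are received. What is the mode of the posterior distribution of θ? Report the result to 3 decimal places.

The prior density ∝ θ^7(1−θ)^7 is the kernel of Beta(8, 8).
Data: 7 successes in 8 trials. The binomial likelihood contributes θ^7(1−θ)^1, so the posterior is Beta(8+7, 8+1) = Beta(15, 9).
For Beta(a, b) with a, b > 1 the mode is (a−1)/(a+b−2) = 14/22 ≈ 0.636.

θ̂_MAP = 0.636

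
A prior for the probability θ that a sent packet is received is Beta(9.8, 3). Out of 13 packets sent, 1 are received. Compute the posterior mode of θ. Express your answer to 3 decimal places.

θ̂_MAP = 0.412

Prior: Beta(9.8, 3).
Data: 1 success in 13 trials. The binomial likelihood contributes θ(1−θ)^12, so the posterior is Beta(9.8+1, 3+12) = Beta(10.8, 15).
For Beta(a, b) with a, b > 1 the mode is (a−1)/(a+b−2) = 9.8/23.8 ≈ 0.412.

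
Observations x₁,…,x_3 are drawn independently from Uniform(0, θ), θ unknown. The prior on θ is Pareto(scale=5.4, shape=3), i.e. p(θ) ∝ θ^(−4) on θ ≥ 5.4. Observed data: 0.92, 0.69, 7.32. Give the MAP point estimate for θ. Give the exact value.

θ̂_MAP = 7.32

The Uniform(0, θ) likelihood is θ^(−n) for θ ≥ max(xᵢ), zero otherwise. Here max(xᵢ) = 7.32.
Posterior ∝ θ^(−4) · θ^(−3) = θ^(−7) on θ ≥ max(5.4, 7.32) = 7.32.
This density is strictly decreasing in θ, so the posterior mode lies at the lower boundary of the support.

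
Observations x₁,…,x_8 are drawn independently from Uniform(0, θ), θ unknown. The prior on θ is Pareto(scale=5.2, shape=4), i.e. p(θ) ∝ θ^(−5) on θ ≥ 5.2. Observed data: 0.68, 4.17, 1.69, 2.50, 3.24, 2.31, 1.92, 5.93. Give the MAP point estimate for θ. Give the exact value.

θ̂_MAP = 5.93

The Uniform(0, θ) likelihood is θ^(−n) for θ ≥ max(xᵢ), zero otherwise. Here max(xᵢ) = 5.93.
Posterior ∝ θ^(−5) · θ^(−8) = θ^(−13) on θ ≥ max(5.2, 5.93) = 5.93.
This density is strictly decreasing in θ, so the posterior mode lies at the lower boundary of the support.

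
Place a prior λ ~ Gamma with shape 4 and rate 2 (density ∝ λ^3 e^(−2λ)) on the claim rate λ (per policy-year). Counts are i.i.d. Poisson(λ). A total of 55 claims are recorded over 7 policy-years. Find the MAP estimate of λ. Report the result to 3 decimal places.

Σxᵢ = 55, n = 7.
Posterior ∝ λ^3e^(−2λ) · λ^55e^(−7λ) = λ^58e^(−9λ), i.e. Gamma(shape=59, rate=9).
The mode of a Gamma(a, b) with a ≥ 1 (shape–rate) is (a−1)/b = 58/9 ≈ 6.444.

λ̂_MAP = 6.444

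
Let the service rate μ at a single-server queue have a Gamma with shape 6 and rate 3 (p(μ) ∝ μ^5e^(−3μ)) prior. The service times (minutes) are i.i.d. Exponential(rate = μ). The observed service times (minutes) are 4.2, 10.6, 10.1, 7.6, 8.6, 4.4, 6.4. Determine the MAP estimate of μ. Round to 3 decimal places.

μ̂_MAP = 0.219

The Exponential(rate=μ) likelihood is ∝ μ^n e^(−μΣtᵢ). Here n = 7 and Σtᵢ = 4.2 + 10.6 + 10.1 + 7.6 + 8.6 + 4.4 + 6.4 = 51.9.
Posterior ∝ μ^5e^(−3μ) · μ^7e^(−51.9μ) = μ^12e^(−54.9μ), i.e. Gamma(13, 54.9).
Mode = (a−1)/b = 12/54.9 ≈ 0.219.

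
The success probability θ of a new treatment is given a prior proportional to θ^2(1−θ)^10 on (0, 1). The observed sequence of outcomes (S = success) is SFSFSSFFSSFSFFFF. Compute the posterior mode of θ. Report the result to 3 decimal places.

The prior density ∝ θ^2(1−θ)^10 is the kernel of Beta(3, 11).
Data: 7 successes in 16 trials (from the sequence). The binomial likelihood contributes θ^7(1−θ)^9, so the posterior is Beta(3+7, 11+9) = Beta(10, 20).
For Beta(a, b) with a, b > 1 the mode is (a−1)/(a+b−2) = 9/28 ≈ 0.321.

θ̂_MAP = 0.321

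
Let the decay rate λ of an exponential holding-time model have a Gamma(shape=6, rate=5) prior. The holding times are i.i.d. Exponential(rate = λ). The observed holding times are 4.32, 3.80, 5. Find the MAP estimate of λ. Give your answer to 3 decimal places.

λ̂_MAP = 0.442

The Exponential(rate=λ) likelihood is ∝ λ^n e^(−λΣtᵢ). Here n = 3 and Σtᵢ = 4.32 + 3.80 + 5 = 13.12.
Posterior ∝ λ^5e^(−5λ) · λ^3e^(−13.12λ) = λ^8e^(−18.12λ), i.e. Gamma(9, 18.12).
Mode = (a−1)/b = 8/18.12 ≈ 0.442.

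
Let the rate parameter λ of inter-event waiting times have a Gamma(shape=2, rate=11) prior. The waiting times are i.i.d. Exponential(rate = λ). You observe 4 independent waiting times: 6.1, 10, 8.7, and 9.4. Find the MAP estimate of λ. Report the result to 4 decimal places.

The Exponential(rate=λ) likelihood is ∝ λ^n e^(−λΣtᵢ). Here n = 4 and Σtᵢ = 6.1 + 10 + 8.7 + 9.4 = 34.2.
Posterior ∝ λe^(−11λ) · λ^4e^(−34.2λ) = λ^5e^(−45.2λ), i.e. Gamma(6, 45.2).
Mode = (a−1)/b = 5/45.2 ≈ 0.1106.

λ̂_MAP = 0.1106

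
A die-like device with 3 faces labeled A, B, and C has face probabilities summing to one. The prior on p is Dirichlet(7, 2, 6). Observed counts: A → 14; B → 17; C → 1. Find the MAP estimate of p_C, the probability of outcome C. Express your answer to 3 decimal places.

The posterior is Dirichlet(αᵢ + nᵢ) = Dirichlet(21, 19, 7).
For a Dirichlet(a₁,…,a_K) with all aᵢ > 1, the mode has j-th component (aⱼ − 1)/(Σaᵢ − K).
Here Σaᵢ = 47 and K = 3, so p_C = (7 − 1)/(47 − 3) = 6/44 ≈ 0.136.

MAP estimate of p_C = 0.136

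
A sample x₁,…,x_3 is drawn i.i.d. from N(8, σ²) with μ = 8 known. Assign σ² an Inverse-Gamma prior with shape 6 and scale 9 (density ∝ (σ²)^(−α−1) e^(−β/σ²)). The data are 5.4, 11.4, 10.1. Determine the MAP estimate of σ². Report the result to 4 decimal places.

Sum of squared deviations about the known mean: SS = (5.4−8)² + (11.4−8)² + (10.1−8)² = 22.73.
The Normal likelihood contributes (σ²)^(−n/2) exp(−SS/(2σ²)), so the posterior is Inverse-Gamma(α + n/2, β + SS/2) = Inverse-Gamma(7.5, 20.365).
The mode of Inverse-Gamma(a, b) is b/(a+1) = 20.365/8.5 ≈ 2.3959.

σ̂²_MAP = 2.3959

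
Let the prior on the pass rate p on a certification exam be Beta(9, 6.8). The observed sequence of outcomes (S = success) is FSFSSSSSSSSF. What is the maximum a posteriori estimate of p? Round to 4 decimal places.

p̂_MAP = 0.6589

Prior: Beta(9, 6.8).
Data: 9 successes in 12 trials (from the sequence). The binomial likelihood contributes p^9(1−p)^3, so the posterior is Beta(9+9, 6.8+3) = Beta(18, 9.8).
For Beta(a, b) with a, b > 1 the mode is (a−1)/(a+b−2) = 17/25.8 ≈ 0.6589.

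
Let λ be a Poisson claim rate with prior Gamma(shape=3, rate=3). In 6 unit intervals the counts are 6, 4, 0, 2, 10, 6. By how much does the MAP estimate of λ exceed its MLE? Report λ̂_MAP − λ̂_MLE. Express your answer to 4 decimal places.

MAP − MLE = -1.3333

Σxᵢ = 28. Posterior is Gamma(31, 9); MAP = (31−1)/9 = 30/9 ≈ 3.33333.
MLE = x̄ = 28/6 ≈ 4.66667.
Difference = 30/9 − 28/6 = -4/3 ≈ -1.3333.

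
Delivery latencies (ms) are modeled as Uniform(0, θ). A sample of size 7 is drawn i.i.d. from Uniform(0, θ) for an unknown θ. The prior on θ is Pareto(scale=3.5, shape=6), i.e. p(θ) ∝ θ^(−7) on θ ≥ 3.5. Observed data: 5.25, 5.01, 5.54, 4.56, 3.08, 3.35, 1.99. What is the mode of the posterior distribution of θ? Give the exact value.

θ̂_MAP = 5.54

The Uniform(0, θ) likelihood is θ^(−n) for θ ≥ max(xᵢ), zero otherwise. Here max(xᵢ) = 5.54.
Posterior ∝ θ^(−7) · θ^(−7) = θ^(−14) on θ ≥ max(3.5, 5.54) = 5.54.
This density is strictly decreasing in θ, so the posterior mode lies at the lower boundary of the support.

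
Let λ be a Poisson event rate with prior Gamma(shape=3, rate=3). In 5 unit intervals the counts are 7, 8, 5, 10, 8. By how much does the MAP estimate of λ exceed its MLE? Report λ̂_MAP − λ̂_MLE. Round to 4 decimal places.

Σxᵢ = 38. Posterior is Gamma(41, 8); MAP = (41−1)/8 = 40/8 ≈ 5.00000.
MLE = x̄ = 38/5 ≈ 7.60000.
Difference = 40/8 − 38/5 = -13/5 ≈ -2.6000.

MAP − MLE = -2.6000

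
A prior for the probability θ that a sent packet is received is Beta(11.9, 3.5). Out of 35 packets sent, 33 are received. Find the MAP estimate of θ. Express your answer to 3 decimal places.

Prior: Beta(11.9, 3.5).
Data: 33 successes in 35 trials. The binomial likelihood contributes θ^33(1−θ)^2, so the posterior is Beta(11.9+33, 3.5+2) = Beta(44.9, 5.5).
For Beta(a, b) with a, b > 1 the mode is (a−1)/(a+b−2) = 43.9/48.4 ≈ 0.907.

θ̂_MAP = 0.907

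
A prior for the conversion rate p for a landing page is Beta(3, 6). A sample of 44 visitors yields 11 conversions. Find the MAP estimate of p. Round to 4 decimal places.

p̂_MAP = 0.2549

Prior: Beta(3, 6).
Data: 11 successes in 44 trials. The binomial likelihood contributes p^11(1−p)^33, so the posterior is Beta(3+11, 6+33) = Beta(14, 39).
For Beta(a, b) with a, b > 1 the mode is (a−1)/(a+b−2) = 13/51 ≈ 0.2549.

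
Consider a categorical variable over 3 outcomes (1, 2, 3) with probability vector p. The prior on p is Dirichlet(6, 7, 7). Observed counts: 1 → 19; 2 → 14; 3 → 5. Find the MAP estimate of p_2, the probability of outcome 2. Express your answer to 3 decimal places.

MAP estimate: 0.364

The posterior is Dirichlet(αᵢ + nᵢ) = Dirichlet(25, 21, 12).
For a Dirichlet(a₁,…,a_K) with all aᵢ > 1, the mode has j-th component (aⱼ − 1)/(Σaᵢ − K).
Here Σaᵢ = 58 and K = 3, so p_2 = (21 − 1)/(58 − 3) = 20/55 ≈ 0.364.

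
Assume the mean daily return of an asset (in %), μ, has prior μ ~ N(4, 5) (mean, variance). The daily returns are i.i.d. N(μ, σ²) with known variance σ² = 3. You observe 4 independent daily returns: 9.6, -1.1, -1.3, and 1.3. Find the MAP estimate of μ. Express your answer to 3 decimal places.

μ̂_MAP = 2.370

n = 4; x̄ = (9.6 + (-1.1) + (-1.3) + 1.3)/4 = 8.5/4 = 2.125.
For a Normal prior and Normal likelihood with known variance, the posterior is Normal; its mode equals its mean, the precision-weighted average.
Prior precision 1/σ₀² = 1/5 = 0.2; data precision n/σ² = 4/3.
μ̂ = (0.2·4 + (4/3)·2.125) / (0.2 + 4/3) = (109/30)/(23/15) = 109/46 ≈ 2.370.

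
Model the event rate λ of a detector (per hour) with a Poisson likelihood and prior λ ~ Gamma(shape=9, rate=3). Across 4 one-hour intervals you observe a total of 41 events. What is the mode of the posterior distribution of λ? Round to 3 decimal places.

Σxᵢ = 41, n = 4.
Posterior ∝ λ^8e^(−3λ) · λ^41e^(−4λ) = λ^49e^(−7λ), i.e. Gamma(shape=50, rate=7).
The mode of a Gamma(a, b) with a ≥ 1 (shape–rate) is (a−1)/b = 49/7 ≈ 7.000.

λ̂_MAP = 7.000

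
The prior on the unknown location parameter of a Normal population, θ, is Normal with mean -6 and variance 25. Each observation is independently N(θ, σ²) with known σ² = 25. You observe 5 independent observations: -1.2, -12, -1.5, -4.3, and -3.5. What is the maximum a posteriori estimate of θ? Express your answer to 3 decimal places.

n = 5; x̄ = ((-1.2) + (-12) + (-1.5) + (-4.3) + (-3.5))/5 = -22.5/5 = -4.5.
For a Normal prior and Normal likelihood with known variance, the posterior is Normal; its mode equals its mean, the precision-weighted average.
Prior precision 1/σ₀² = 1/25 = 0.04; data precision n/σ² = 5/25 = 0.2.
θ̂ = (0.04·(-6) + 0.2·(-4.5)) / (0.04 + 0.2) = (-1.14)/0.24 = -4.750.

θ̂_MAP = -4.750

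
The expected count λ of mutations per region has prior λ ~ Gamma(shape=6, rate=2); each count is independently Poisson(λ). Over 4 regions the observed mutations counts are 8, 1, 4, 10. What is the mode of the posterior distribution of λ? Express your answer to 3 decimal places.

λ̂_MAP = 4.667

Σxᵢ = 8+1+4+10 = 23, with n = 4.
Posterior ∝ λ^5e^(−2λ) · λ^23e^(−4λ) = λ^28e^(−6λ), i.e. Gamma(shape=29, rate=6).
The mode of a Gamma(a, b) with a ≥ 1 (shape–rate) is (a−1)/b = 28/6 ≈ 4.667.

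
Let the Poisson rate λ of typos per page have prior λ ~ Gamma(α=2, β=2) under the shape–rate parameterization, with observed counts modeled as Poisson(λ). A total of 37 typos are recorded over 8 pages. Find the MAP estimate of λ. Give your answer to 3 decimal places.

λ̂_MAP = 3.800

Σxᵢ = 37, n = 8.
Posterior ∝ λe^(−2λ) · λ^37e^(−8λ) = λ^38e^(−10λ), i.e. Gamma(shape=39, rate=10).
The mode of a Gamma(a, b) with a ≥ 1 (shape–rate) is (a−1)/b = 38/10 ≈ 3.800.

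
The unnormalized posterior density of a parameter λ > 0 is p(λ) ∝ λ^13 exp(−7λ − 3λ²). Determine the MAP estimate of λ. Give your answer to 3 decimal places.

λ̂_MAP = 1.000

ℓ'(λ) = 13/λ − 7 − 6λ. Setting this to zero and multiplying by λ: 6λ² + 7λ − 13 = 0.
λ = (−7 + √(7² + 4·6·13)) / (2·6) = (−7 + √361) / 12 = (−7 + 19)/12 = 1.
ℓ''(λ) = −13/λ² − 6 < 0, confirming a maximum.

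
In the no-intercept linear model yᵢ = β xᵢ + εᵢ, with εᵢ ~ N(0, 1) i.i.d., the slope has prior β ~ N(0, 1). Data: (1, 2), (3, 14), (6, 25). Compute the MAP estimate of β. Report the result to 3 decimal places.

β̂_MAP = 4.128

log p(β | y) = −Σ(yᵢ − βxᵢ)²/(2·1) − β²/(2·1) + const.
Setting the derivative to zero: Σxᵢ(yᵢ − βxᵢ)/1 − β/1 = 0, so β = Σxᵢyᵢ / (Σxᵢ² + σ²/τ²).
Σxᵢyᵢ = 1·2 + 3·14 + 6·25 = 194; Σxᵢ² = 46; σ²/τ² = 1.
β̂_MAP = 194 / (46 + 1) = 194/47 ≈ 4.128.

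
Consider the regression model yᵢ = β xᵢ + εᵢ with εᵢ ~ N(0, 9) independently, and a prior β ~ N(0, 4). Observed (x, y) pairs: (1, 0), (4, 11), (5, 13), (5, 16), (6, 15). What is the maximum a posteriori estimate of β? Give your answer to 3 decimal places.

β̂_MAP = 2.651

log p(β | y) = −Σ(yᵢ − βxᵢ)²/(2·9) − β²/(2·4) + const.
Setting the derivative to zero: Σxᵢ(yᵢ − βxᵢ)/9 − β/4 = 0, so β = Σxᵢyᵢ / (Σxᵢ² + σ²/τ²).
Σxᵢyᵢ = 1·0 + 4·11 + 5·13 + 5·16 + 6·15 = 279; Σxᵢ² = 103; σ²/τ² = 2.25.
β̂_MAP = 279 / (103 + 2.25) = 279/105.25 ≈ 2.651.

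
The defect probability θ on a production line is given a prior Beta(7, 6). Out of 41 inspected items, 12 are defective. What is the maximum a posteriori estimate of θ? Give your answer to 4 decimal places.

θ̂_MAP = 0.3462

Prior: Beta(7, 6).
Data: 12 successes in 41 trials. The binomial likelihood contributes θ^12(1−θ)^29, so the posterior is Beta(7+12, 6+29) = Beta(19, 35).
For Beta(a, b) with a, b > 1 the mode is (a−1)/(a+b−2) = 18/52 ≈ 0.3462.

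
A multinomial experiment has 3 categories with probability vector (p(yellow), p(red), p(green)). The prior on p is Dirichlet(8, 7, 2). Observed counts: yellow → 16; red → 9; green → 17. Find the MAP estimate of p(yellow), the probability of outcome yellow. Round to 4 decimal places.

MAP estimate of p(yellow) = 0.4107

The posterior is Dirichlet(αᵢ + nᵢ) = Dirichlet(24, 16, 19).
For a Dirichlet(a₁,…,a_K) with all aᵢ > 1, the mode has j-th component (aⱼ − 1)/(Σaᵢ − K).
Here Σaᵢ = 59 and K = 3, so p(yellow) = (24 − 1)/(59 − 3) = 23/56 ≈ 0.4107.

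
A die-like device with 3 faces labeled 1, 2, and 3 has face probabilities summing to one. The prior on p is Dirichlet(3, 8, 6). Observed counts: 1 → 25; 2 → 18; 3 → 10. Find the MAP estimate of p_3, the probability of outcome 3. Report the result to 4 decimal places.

The posterior is Dirichlet(αᵢ + nᵢ) = Dirichlet(28, 26, 16).
For a Dirichlet(a₁,…,a_K) with all aᵢ > 1, the mode has j-th component (aⱼ − 1)/(Σaᵢ − K).
Here Σaᵢ = 70 and K = 3, so p_3 = (16 − 1)/(70 − 3) = 15/67 ≈ 0.2239.

MAP estimate: 0.2239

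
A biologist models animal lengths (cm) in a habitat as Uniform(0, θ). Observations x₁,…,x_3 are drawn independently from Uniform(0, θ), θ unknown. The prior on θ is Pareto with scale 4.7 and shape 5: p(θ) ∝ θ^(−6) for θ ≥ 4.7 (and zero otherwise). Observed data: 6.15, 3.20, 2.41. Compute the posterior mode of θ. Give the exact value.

θ̂_MAP = 6.15

The Uniform(0, θ) likelihood is θ^(−n) for θ ≥ max(xᵢ), zero otherwise. Here max(xᵢ) = 6.15.
Posterior ∝ θ^(−6) · θ^(−3) = θ^(−9) on θ ≥ max(4.7, 6.15) = 6.15.
This density is strictly decreasing in θ, so the posterior mode lies at the lower boundary of the support.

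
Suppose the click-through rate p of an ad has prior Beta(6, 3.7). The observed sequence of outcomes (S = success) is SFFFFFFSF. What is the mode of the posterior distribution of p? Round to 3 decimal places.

Prior: Beta(6, 3.7).
Data: 2 successes in 9 trials (from the sequence). The binomial likelihood contributes p^2(1−p)^7, so the posterior is Beta(6+2, 3.7+7) = Beta(8, 10.7).
For Beta(a, b) with a, b > 1 the mode is (a−1)/(a+b−2) = 7/16.7 ≈ 0.419.

p̂_MAP = 0.419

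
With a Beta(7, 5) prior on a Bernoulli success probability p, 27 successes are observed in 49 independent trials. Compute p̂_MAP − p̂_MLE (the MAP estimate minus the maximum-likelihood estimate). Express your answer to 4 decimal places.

MAP − MLE = 0.0083

Posterior is Beta(34, 27); MAP = (34−1)/(61−2) = 33/59 ≈ 0.55932.
MLE ignores the prior: p̂_MLE = k/n = 27/49 ≈ 0.55102.
Difference = 33/59 − 27/49 = 24/2891 ≈ 0.0083.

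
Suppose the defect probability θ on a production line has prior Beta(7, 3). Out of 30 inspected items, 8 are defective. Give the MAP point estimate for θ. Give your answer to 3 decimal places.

Prior: Beta(7, 3).
Data: 8 successes in 30 trials. The binomial likelihood contributes θ^8(1−θ)^22, so the posterior is Beta(7+8, 3+22) = Beta(15, 25).
For Beta(a, b) with a, b > 1 the mode is (a−1)/(a+b−2) = 14/38 ≈ 0.368.

θ̂_MAP = 0.368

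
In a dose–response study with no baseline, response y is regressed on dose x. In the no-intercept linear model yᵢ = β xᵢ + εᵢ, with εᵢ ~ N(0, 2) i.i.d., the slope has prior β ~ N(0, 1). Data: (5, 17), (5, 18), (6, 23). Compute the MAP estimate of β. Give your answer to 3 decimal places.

β̂_MAP = 3.557

log p(β | y) = −Σ(yᵢ − βxᵢ)²/(2·2) − β²/(2·1) + const.
Setting the derivative to zero: Σxᵢ(yᵢ − βxᵢ)/2 − β/1 = 0, so β = Σxᵢyᵢ / (Σxᵢ² + σ²/τ²).
Σxᵢyᵢ = 5·17 + 5·18 + 6·23 = 313; Σxᵢ² = 86; σ²/τ² = 2.
β̂_MAP = 313 / (86 + 2) = 313/88 ≈ 3.557.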